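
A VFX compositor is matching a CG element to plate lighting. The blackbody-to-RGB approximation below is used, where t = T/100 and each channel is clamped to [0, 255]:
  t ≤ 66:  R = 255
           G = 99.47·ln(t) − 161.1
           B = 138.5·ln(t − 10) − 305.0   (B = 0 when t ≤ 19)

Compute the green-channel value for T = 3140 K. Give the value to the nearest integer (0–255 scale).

t = 3140/100 = 31.4; the t ≤ 66 branch applies.
G = 99.47·ln 31.4 − 161.1 = 99.47·3.4468 − 161.1 = 181.754.
Rounded: 182.

182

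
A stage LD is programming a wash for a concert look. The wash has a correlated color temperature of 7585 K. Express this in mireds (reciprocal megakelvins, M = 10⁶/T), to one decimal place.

M = 10⁶ / 7585 = 131.839 → 131.8 mireds.

131.8 mireds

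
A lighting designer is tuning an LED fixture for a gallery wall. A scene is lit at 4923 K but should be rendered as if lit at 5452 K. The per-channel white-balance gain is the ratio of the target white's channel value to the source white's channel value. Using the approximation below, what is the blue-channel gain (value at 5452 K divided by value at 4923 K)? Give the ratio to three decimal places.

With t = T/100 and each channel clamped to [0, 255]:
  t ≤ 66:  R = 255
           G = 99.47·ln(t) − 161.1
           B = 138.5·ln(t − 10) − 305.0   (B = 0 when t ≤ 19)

At 4923 K (t = 49.23):
  B = 138.5·ln(49.23 − 10) − 305.0 = 138.5·ln 39.23 − 305.0 = 138.5·3.6694 − 305.0 = 203.218.
At 5452 K (t = 54.52):
  B = 138.5·ln(54.52 − 10) − 305.0 = 138.5·ln 44.52 − 305.0 = 138.5·3.7959 − 305.0 = 220.737.
Gain = 220.737 / 203.218 = 1.0862 → 1.086.

1.086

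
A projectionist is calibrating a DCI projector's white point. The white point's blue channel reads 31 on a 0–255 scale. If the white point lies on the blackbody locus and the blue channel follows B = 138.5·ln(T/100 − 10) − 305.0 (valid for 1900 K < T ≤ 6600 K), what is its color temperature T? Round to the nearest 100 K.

ln(t − 10) = (31 + 305.0) / 138.5 = 2.4260.
t − 10 = e^2.4260 = 11.313, so t = 21.313.
T = 100·t = 2131 K → 2100 K to the nearest 100 K.

2100 K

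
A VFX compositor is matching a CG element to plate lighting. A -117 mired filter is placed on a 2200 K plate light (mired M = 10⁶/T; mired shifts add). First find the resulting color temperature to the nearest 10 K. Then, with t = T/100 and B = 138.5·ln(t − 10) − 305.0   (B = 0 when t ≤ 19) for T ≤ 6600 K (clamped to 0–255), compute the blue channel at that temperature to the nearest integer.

107

M_in = 10⁶/2200 = 454.55; M_out = 454.55 + (-117) = 337.55.
T_out = 10⁶/337.55 = 2962.6 K → 2960 K; t = 29.6.
B = 138.5·ln(29.6 − 10) − 305.0 = 138.5·ln 19.6 − 305.0 = 138.5·2.9755 − 305.0 = 107.111.
Rounded: 107.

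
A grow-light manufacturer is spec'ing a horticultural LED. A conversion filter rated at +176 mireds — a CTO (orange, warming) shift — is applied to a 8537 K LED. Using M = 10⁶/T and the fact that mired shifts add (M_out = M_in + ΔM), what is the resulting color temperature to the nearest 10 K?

M_in = 10⁶/8537 = 117.14 mireds.
M_out = 117.14 + (+176) = 293.14 mireds.
T_out = 10⁶/293.14 = 3411.4 K → 3410 K.

3410 K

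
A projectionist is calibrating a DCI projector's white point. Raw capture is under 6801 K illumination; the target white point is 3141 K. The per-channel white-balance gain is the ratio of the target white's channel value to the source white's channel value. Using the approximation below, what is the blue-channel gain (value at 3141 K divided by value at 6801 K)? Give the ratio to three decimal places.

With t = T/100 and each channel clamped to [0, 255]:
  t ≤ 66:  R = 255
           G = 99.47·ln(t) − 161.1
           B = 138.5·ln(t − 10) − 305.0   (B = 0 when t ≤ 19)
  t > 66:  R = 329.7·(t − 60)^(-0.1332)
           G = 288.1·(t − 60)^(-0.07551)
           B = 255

At 6801 K (t = 68.01):
  B = 255 by definition for t > 66.
At 3141 K (t = 31.41):
  B = 138.5·ln(31.41 − 10) − 305.0 = 138.5·ln 21.41 − 305.0 = 138.5·3.0639 − 305.0 = 119.344.
Gain = 119.344 / 255.000 = 0.4680 → 0.468.

0.468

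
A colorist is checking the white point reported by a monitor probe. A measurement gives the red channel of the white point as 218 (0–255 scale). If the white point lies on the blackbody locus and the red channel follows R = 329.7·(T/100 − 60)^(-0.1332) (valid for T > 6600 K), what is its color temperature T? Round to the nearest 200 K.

(t − 60)^(-0.1332) = 218/329.7 = 0.66121.
t − 60 = 0.66121^(1/-0.1332) = 0.66121^(-7.508) = 22.326, so t = 82.326.
T = 100·t = 8233 K → 8200 K to the nearest 200 K.

8200 K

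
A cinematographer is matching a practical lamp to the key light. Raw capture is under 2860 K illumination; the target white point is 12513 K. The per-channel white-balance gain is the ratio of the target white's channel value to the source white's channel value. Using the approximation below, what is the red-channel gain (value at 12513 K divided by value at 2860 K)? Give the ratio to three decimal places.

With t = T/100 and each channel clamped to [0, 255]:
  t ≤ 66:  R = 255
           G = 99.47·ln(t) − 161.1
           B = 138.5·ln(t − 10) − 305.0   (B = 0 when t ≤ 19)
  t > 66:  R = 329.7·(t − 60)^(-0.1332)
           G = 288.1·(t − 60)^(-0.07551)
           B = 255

0.741

At 2860 K (t = 28.6):
  R = 255 by definition for t ≤ 66.
At 12513 K (t = 125.13):
  R = 329.7·(125.13 − 60)^(-0.1332) = 329.7·65.13^(-0.1332) = 329.7·0.57333 = 189.027.
Gain = 189.027 / 255.000 = 0.7413 → 0.741.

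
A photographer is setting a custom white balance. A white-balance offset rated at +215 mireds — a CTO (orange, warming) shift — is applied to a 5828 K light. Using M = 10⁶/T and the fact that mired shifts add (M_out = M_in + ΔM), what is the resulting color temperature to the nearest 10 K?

M_in = 10⁶/5828 = 171.59 mireds.
M_out = 171.59 + (+215) = 386.59 mireds.
T_out = 10⁶/386.59 = 2586.8 K → 2590 K.

2590 K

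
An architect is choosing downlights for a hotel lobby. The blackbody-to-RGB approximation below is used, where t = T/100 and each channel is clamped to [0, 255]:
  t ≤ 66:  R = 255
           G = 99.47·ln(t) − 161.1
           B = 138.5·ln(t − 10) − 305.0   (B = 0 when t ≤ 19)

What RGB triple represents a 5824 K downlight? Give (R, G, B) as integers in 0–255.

(255, 243, 232)

t = 5824/100 = 58.24; the t ≤ 66 branch applies.
R = 255 by definition for t ≤ 66.
G = 99.47·ln 58.24 − 161.1 = 99.47·4.0646 − 161.1 = 243.203.
B = 138.5·ln(58.24 − 10) − 305.0 = 138.5·ln 48.24 − 305.0 = 138.5·3.8762 − 305.0 = 231.852.
Rounded: (255, 243, 232).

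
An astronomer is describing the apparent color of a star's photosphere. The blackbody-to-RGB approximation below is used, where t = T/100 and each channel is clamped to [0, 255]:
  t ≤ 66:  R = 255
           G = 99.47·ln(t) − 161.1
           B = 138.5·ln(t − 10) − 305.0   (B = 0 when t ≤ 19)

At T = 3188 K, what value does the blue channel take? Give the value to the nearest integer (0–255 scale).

122

t = 3188/100 = 31.88; the t ≤ 66 branch applies.
B = 138.5·ln(31.88 − 10) − 305.0 = 138.5·ln 21.88 − 305.0 = 138.5·3.0856 − 305.0 = 122.352.
Rounded: 122.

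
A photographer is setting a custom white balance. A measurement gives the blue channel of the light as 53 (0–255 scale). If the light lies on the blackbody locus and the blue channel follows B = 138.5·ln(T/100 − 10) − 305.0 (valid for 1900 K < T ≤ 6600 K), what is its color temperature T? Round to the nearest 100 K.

ln(t − 10) = (53 + 305.0) / 138.5 = 2.5848.
t − 10 = e^2.5848 = 13.261, so t = 23.261.
T = 100·t = 2326 K → 2300 K to the nearest 100 K.

2300 K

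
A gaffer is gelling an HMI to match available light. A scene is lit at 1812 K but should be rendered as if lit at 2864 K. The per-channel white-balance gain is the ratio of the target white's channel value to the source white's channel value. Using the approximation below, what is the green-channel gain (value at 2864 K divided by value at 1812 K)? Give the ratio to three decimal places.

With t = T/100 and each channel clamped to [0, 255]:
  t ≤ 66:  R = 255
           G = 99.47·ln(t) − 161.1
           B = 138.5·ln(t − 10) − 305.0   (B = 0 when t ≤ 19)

At 1812 K (t = 18.12):
  G = 99.47·ln 18.12 − 161.1 = 99.47·2.8970 − 161.1 = 127.066.
At 2864 K (t = 28.64):
  G = 99.47·ln 28.64 − 161.1 = 99.47·3.3548 − 161.1 = 172.602.
Gain = 172.602 / 127.066 = 1.3584 → 1.358.

1.358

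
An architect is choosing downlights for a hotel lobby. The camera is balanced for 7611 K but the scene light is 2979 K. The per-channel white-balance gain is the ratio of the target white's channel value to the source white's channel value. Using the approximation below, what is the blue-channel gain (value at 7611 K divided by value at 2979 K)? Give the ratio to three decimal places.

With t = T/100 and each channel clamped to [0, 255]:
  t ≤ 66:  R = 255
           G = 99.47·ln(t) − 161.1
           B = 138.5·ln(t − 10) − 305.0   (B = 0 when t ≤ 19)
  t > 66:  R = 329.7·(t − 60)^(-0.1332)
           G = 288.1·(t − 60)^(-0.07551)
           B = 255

At 2979 K (t = 29.79):
  B = 138.5·ln(29.79 − 10) − 305.0 = 138.5·ln 19.79 − 305.0 = 138.5·2.9852 − 305.0 = 108.447.
At 7611 K (t = 76.11):
  B = 255 by definition for t > 66.
Gain = 255.000 / 108.447 = 2.3514 → 2.351.

2.351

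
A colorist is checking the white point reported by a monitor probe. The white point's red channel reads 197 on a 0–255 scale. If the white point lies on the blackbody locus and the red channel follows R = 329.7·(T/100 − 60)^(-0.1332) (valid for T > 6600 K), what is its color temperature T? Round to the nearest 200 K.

(t − 60)^(-0.1332) = 197/329.7 = 0.59751.
t − 60 = 0.59751^(1/-0.1332) = 0.59751^(-7.508) = 47.761, so t = 107.761.
T = 100·t = 10776 K → 10800 K to the nearest 200 K.

10800 K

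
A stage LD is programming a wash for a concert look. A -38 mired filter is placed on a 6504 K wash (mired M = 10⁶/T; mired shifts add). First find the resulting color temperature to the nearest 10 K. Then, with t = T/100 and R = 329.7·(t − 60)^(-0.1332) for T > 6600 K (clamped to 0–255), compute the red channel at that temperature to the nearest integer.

213

M_in = 10⁶/6504 = 153.75; M_out = 153.75 + (-38) = 115.75.
T_out = 10⁶/115.75 = 8639.2 K → 8640 K; t = 86.4.
R = 329.7·(86.4 − 60)^(-0.1332) = 329.7·26.4^(-0.1332) = 329.7·0.64661 = 213.187.
Rounded: 213.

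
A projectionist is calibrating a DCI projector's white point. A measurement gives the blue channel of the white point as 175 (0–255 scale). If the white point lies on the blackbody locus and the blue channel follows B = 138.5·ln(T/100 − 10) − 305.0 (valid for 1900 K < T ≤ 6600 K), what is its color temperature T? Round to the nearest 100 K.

ln(t − 10) = (175 + 305.0) / 138.5 = 3.4657.
t − 10 = e^3.4657 = 31.999, so t = 41.999.
T = 100·t = 4200 K → 4200 K to the nearest 100 K.

4200 K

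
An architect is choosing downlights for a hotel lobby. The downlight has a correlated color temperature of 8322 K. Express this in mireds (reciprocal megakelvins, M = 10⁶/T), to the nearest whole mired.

120 mireds

M = 10⁶ / 8322 = 120.163 → 120 mireds.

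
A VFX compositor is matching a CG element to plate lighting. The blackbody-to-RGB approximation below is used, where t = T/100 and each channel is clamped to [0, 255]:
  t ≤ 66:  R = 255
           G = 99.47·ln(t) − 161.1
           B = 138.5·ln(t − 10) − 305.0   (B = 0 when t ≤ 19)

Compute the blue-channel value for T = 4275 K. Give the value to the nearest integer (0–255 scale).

t = 4275/100 = 42.75; the t ≤ 66 branch applies.
B = 138.5·ln(42.75 − 10) − 305.0 = 138.5·ln 32.75 − 305.0 = 138.5·3.4889 − 305.0 = 178.213.
Rounded: 178.

178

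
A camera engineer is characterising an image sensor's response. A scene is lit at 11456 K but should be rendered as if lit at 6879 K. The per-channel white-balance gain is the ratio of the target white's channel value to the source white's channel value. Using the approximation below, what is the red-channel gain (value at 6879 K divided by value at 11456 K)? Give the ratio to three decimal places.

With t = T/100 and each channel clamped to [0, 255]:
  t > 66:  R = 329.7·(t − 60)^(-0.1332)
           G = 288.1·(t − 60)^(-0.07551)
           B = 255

At 11456 K (t = 114.56):
  R = 329.7·(114.56 − 60)^(-0.1332) = 329.7·54.56^(-0.1332) = 329.7·0.58701 = 193.538.
At 6879 K (t = 68.79):
  R = 329.7·(68.79 − 60)^(-0.1332) = 329.7·8.79^(-0.1332) = 329.7·0.74862 = 246.820.
Gain = 246.820 / 193.538 = 1.2753 → 1.275.

1.275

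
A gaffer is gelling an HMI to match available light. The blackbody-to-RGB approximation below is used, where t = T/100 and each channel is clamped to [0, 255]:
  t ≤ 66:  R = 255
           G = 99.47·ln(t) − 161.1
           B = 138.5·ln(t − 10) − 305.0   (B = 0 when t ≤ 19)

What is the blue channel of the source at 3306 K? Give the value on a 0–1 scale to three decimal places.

0.508

t = 3306/100 = 33.06; the t ≤ 66 branch applies.
B = 138.5·ln(33.06 − 10) − 305.0 = 138.5·ln 23.06 − 305.0 = 138.5·3.1381 − 305.0 = 129.627.
On a 0–1 scale: 129.627/255 = 0.5083 → 0.508.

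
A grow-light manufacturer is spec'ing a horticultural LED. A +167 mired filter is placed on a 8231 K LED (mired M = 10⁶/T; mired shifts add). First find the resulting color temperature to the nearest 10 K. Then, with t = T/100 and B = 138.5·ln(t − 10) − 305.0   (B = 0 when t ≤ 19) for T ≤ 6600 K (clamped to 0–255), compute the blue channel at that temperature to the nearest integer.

M_in = 10⁶/8231 = 121.49; M_out = 121.49 + (+167) = 288.49.
T_out = 10⁶/288.49 = 3466.3 K → 3470 K; t = 34.7.
B = 138.5·ln(34.7 − 10) − 305.0 = 138.5·ln 24.7 − 305.0 = 138.5·3.2068 − 305.0 = 139.142.
Rounded: 139.

139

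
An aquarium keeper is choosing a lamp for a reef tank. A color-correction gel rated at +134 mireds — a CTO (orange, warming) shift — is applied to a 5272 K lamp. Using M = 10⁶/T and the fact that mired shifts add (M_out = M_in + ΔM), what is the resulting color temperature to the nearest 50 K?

M_in = 10⁶/5272 = 189.68 mireds.
M_out = 189.68 + (+134) = 323.68 mireds.
T_out = 10⁶/323.68 = 3089.5 K → 3100 K.

3100 K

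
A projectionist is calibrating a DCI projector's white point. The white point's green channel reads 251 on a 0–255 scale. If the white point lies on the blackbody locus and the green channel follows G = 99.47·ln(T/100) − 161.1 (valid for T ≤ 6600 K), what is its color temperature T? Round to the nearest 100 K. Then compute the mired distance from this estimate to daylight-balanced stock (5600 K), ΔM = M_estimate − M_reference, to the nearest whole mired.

ln t = (251 + 161.1) / 99.47 = 4.1430.
t = e^4.1430 = 62.989.
T = 100·t = 6299 K → 6300 K to the nearest 100 K.
M_estimate = 10⁶/6300 = 158.73; M_reference = 10⁶/5600 = 178.57.
ΔM = 158.73 − 178.57 = -19.84 → -20 mireds.

-20 mireds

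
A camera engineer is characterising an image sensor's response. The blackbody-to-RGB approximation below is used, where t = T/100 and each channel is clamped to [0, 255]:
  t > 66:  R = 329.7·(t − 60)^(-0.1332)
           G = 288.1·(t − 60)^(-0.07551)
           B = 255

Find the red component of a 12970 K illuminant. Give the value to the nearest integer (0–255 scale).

187

t = 12970/100 = 129.7; the t > 66 branch applies.
R = 329.7·(129.7 − 60)^(-0.1332) = 329.7·69.7^(-0.1332) = 329.7·0.56817 = 187.327.
Rounded: 187.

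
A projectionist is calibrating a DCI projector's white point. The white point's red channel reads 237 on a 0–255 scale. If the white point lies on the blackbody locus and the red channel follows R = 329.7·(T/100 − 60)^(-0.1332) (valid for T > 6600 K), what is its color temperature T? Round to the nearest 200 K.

7200 K

(t − 60)^(-0.1332) = 237/329.7 = 0.71884.
t − 60 = 0.71884^(1/-0.1332) = 0.71884^(-7.508) = 11.922, so t = 71.922.
T = 100·t = 7192 K → 7200 K to the nearest 200 K.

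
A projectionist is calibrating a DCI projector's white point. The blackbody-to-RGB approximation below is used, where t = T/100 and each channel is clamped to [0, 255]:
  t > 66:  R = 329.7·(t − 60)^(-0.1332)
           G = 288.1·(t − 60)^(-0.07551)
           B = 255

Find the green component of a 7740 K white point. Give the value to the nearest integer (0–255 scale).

t = 7740/100 = 77.4; the t > 66 branch applies.
G = 288.1·(77.4 − 60)^(-0.07551) = 288.1·17.4^(-0.07551) = 288.1·0.80598 = 232.204.
Rounded: 232.

232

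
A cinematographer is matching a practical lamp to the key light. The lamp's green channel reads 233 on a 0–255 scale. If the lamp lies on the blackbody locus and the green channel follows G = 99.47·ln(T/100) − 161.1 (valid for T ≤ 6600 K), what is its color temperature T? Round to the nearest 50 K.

ln t = (233 + 161.1) / 99.47 = 3.9620.
t = e^3.9620 = 52.562.
T = 100·t = 5256 K → 5250 K to the nearest 50 K.

5250 K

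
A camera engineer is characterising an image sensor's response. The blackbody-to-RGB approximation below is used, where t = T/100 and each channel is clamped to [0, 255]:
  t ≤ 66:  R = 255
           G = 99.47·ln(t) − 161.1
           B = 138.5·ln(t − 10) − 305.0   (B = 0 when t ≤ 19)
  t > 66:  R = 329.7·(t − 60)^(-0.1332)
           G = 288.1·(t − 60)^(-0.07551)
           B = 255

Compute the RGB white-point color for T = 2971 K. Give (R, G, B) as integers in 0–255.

t = 2971/100 = 29.71; the t ≤ 66 branch applies.
R = 255 by definition for t ≤ 66.
G = 99.47·ln 29.71 − 161.1 = 99.47·3.3915 − 161.1 = 176.251.
B = 138.5·ln(29.71 − 10) − 305.0 = 138.5·ln 19.71 − 305.0 = 138.5·2.9811 − 305.0 = 107.886.
Rounded: (255, 176, 108).

(255, 176, 108)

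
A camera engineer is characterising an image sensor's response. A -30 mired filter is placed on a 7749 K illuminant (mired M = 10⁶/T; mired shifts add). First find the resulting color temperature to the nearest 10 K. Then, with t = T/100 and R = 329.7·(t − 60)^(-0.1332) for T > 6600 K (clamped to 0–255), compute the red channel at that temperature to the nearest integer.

M_in = 10⁶/7749 = 129.05; M_out = 129.05 + (-30) = 99.05.
T_out = 10⁶/99.05 = 10096.0 K → 10100 K; t = 101.
R = 329.7·(101 − 60)^(-0.1332) = 329.7·41^(-0.1332) = 329.7·0.60979 = 201.046.
Rounded: 201.

201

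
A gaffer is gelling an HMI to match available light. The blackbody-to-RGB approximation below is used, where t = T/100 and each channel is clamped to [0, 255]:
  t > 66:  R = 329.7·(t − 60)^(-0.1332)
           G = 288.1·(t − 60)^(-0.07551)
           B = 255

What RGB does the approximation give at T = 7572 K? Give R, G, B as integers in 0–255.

R=228, G=234, B=255

t = 7572/100 = 75.72; the t > 66 branch applies.
R = 329.7·(75.72 − 60)^(-0.1332) = 329.7·15.72^(-0.1332) = 329.7·0.69284 = 228.429.
G = 288.1·(75.72 − 60)^(-0.07551) = 288.1·15.72^(-0.07551) = 288.1·0.81219 = 233.991.
B = 255 by definition for t > 66.
Rounded: (228, 234, 255).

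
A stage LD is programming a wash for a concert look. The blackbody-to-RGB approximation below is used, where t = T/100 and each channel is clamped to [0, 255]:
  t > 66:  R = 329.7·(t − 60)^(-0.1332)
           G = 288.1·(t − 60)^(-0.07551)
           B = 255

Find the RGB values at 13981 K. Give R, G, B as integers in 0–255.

t = 13981/100 = 139.81; the t > 66 branch applies.
R = 329.7·(139.81 − 60)^(-0.1332) = 329.7·79.81^(-0.1332) = 329.7·0.55802 = 183.978.
G = 288.1·(139.81 − 60)^(-0.07551) = 288.1·79.81^(-0.07551) = 288.1·0.71842 = 206.975.
B = 255 by definition for t > 66.
Rounded: (184, 207, 255).

R=184, G=207, B=255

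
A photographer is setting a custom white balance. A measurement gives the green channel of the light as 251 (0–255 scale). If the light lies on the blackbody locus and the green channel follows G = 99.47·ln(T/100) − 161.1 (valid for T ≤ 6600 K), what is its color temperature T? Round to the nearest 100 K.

ln t = (251 + 161.1) / 99.47 = 4.1430.
t = e^4.1430 = 62.989.
T = 100·t = 6299 K → 6300 K to the nearest 100 K.

6300 K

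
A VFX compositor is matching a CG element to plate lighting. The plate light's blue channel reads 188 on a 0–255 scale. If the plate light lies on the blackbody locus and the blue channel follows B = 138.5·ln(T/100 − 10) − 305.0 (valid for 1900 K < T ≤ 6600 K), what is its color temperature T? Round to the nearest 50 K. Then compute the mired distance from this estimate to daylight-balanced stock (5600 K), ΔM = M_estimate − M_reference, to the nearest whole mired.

+44 mireds

ln(t − 10) = (188 + 305.0) / 138.5 = 3.5596.
t − 10 = e^3.5596 = 35.148, so t = 45.148.
T = 100·t = 4515 K → 4500 K to the nearest 50 K.
M_estimate = 10⁶/4500 = 222.22; M_reference = 10⁶/5600 = 178.57.
ΔM = 222.22 − 178.57 = 43.65 → +44 mireds.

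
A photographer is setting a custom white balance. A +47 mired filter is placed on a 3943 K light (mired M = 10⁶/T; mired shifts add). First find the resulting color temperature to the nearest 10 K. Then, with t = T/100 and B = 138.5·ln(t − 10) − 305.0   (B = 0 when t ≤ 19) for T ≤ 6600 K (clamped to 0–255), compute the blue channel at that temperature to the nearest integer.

M_in = 10⁶/3943 = 253.61; M_out = 253.61 + (+47) = 300.61.
T_out = 10⁶/300.61 = 3326.5 K → 3330 K; t = 33.3.
B = 138.5·ln(33.3 − 10) − 305.0 = 138.5·ln 23.3 − 305.0 = 138.5·3.1485 − 305.0 = 131.061.
Rounded: 131.

131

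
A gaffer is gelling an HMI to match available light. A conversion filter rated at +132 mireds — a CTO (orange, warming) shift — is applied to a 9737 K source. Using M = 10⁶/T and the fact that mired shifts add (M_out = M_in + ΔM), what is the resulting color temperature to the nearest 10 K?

4260 K

M_in = 10⁶/9737 = 102.70 mireds.
M_out = 102.70 + (+132) = 234.70 mireds.
T_out = 10⁶/234.70 = 4260.7 K → 4260 K.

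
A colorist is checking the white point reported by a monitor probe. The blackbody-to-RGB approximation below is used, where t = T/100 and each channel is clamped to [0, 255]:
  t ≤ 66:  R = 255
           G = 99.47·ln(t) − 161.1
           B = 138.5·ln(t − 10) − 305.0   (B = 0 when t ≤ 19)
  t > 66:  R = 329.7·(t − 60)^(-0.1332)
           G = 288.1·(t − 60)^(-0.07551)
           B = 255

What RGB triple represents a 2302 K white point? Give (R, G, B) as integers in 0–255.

t = 2302/100 = 23.02; the t ≤ 66 branch applies.
R = 255 by definition for t ≤ 66.
G = 99.47·ln 23.02 − 161.1 = 99.47·3.1364 − 161.1 = 150.874.
B = 138.5·ln(23.02 − 10) − 305.0 = 138.5·ln 13.02 − 305.0 = 138.5·2.5665 − 305.0 = 50.458.
Rounded: (255, 151, 50).

(255, 151, 50)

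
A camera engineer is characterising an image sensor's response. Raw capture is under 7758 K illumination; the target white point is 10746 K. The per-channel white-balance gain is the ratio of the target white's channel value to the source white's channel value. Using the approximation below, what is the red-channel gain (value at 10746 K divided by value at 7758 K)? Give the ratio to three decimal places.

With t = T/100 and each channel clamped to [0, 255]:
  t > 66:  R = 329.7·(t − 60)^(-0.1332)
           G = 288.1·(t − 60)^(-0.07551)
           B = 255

At 7758 K (t = 77.58):
  R = 329.7·(77.58 − 60)^(-0.1332) = 329.7·17.58^(-0.1332) = 329.7·0.68260 = 225.052.
At 10746 K (t = 107.46):
  R = 329.7·(107.46 − 60)^(-0.1332) = 329.7·47.46^(-0.1332) = 329.7·0.59802 = 197.166.
Gain = 197.166 / 225.052 = 0.8761 → 0.876.

0.876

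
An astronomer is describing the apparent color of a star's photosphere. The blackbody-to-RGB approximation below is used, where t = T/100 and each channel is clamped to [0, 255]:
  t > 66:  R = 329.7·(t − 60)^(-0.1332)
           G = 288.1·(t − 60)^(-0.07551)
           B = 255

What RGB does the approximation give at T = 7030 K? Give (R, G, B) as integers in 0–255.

t = 7030/100 = 70.3; the t > 66 branch applies.
R = 329.7·(70.3 − 60)^(-0.1332) = 329.7·10.3^(-0.1332) = 329.7·0.73298 = 241.662.
G = 288.1·(70.3 − 60)^(-0.07551) = 288.1·10.3^(-0.07551) = 288.1·0.83853 = 241.582.
B = 255 by definition for t > 66.
Rounded: (242, 242, 255).

(242, 242, 255)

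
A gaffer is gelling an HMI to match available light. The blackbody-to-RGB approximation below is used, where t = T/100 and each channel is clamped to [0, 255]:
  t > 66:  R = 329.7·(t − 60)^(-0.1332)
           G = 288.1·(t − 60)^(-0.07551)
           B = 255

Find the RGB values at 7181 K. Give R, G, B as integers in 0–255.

t = 7181/100 = 71.81; the t > 66 branch applies.
R = 329.7·(71.81 − 60)^(-0.1332) = 329.7·11.81^(-0.1332) = 329.7·0.71974 = 237.299.
G = 288.1·(71.81 − 60)^(-0.07551) = 288.1·11.81^(-0.07551) = 288.1·0.82992 = 239.099.
B = 255 by definition for t > 66.
Rounded: (237, 239, 255).

R=237, G=239, B=255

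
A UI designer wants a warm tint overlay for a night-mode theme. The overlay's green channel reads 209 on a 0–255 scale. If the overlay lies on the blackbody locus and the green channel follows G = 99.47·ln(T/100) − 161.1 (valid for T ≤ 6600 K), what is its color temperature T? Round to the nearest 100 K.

ln t = (209 + 161.1) / 99.47 = 3.7207.
t = e^3.7207 = 41.294.
T = 100·t = 4129 K → 4100 K to the nearest 100 K.

4100 K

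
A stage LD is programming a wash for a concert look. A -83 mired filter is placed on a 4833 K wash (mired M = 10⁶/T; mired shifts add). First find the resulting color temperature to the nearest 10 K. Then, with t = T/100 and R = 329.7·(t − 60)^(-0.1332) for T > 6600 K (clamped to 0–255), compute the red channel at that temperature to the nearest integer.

M_in = 10⁶/4833 = 206.91; M_out = 206.91 + (-83) = 123.91.
T_out = 10⁶/123.91 = 8070.3 K → 8070 K; t = 80.7.
R = 329.7·(80.7 − 60)^(-0.1332) = 329.7·20.7^(-0.1332) = 329.7·0.66790 = 220.207.
Rounded: 220.

220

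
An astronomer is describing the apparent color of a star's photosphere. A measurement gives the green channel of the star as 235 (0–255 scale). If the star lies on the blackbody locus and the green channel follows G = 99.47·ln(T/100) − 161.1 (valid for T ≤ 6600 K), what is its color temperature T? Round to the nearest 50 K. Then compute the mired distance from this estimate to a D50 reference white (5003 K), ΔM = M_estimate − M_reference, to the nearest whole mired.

-13 mireds

ln t = (235 + 161.1) / 99.47 = 3.9821.
t = e^3.9821 = 53.630.
T = 100·t = 5363 K → 5350 K to the nearest 50 K.
M_estimate = 10⁶/5350 = 186.92; M_reference = 10⁶/5003 = 199.88.
ΔM = 186.92 − 199.88 = -12.96 → -13 mireds.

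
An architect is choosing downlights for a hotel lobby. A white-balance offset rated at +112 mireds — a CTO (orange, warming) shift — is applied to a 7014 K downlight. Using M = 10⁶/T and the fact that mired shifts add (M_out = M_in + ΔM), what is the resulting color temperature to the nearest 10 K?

M_in = 10⁶/7014 = 142.57 mireds.
M_out = 142.57 + (+112) = 254.57 mireds.
T_out = 10⁶/254.57 = 3928.2 K → 3930 K.

3930 K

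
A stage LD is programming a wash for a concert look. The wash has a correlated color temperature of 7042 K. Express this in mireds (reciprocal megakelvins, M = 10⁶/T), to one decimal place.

M = 10⁶ / 7042 = 142.005 → 142.0 mireds.

142.0 mireds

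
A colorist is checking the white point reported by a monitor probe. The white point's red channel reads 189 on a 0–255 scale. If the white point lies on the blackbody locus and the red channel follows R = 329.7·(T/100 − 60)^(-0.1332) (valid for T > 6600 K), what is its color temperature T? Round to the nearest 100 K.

12500 K

(t − 60)^(-0.1332) = 189/329.7 = 0.57325.
t − 60 = 0.57325^(1/-0.1332) = 0.57325^(-7.508) = 65.199, so t = 125.199.
T = 100·t = 12520 K → 12500 K to the nearest 100 K.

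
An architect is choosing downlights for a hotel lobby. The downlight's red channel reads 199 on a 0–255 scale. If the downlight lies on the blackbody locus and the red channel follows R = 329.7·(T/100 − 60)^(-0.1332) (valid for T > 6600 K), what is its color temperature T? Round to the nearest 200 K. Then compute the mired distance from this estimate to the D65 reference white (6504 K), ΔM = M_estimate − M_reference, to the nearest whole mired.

-58 mireds

(t − 60)^(-0.1332) = 199/329.7 = 0.60358.
t − 60 = 0.60358^(1/-0.1332) = 0.60358^(-7.508) = 44.273, so t = 104.273.
T = 100·t = 10427 K → 10400 K to the nearest 200 K.
M_estimate = 10⁶/10400 = 96.15; M_reference = 10⁶/6504 = 153.75.
ΔM = 96.15 − 153.75 = -57.60 → -58 mireds.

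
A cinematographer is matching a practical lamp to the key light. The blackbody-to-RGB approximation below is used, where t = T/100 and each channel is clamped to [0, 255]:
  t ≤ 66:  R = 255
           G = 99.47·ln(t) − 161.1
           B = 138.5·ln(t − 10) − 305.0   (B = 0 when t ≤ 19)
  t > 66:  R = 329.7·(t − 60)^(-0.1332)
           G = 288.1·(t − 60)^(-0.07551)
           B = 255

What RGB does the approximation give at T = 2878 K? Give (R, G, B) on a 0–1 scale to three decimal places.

t = 2878/100 = 28.78; the t ≤ 66 branch applies.
R = 255 by definition for t ≤ 66.
G = 99.47·ln 28.78 − 161.1 = 99.47·3.3597 − 161.1 = 173.087.
B = 138.5·ln(28.78 − 10) − 305.0 = 138.5·ln 18.78 − 305.0 = 138.5·2.9328 − 305.0 = 101.192.
Dividing each by 255: (1.0000, 0.6788, 0.3968) → (1.000, 0.679, 0.397).

(1.000, 0.679, 0.397)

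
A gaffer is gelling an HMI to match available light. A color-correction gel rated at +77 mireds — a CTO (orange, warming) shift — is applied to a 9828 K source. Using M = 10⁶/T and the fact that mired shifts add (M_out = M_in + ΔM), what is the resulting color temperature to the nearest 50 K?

5600 K

M_in = 10⁶/9828 = 101.75 mireds.
M_out = 101.75 + (+77) = 178.75 mireds.
T_out = 10⁶/178.75 = 5594.4 K → 5600 K.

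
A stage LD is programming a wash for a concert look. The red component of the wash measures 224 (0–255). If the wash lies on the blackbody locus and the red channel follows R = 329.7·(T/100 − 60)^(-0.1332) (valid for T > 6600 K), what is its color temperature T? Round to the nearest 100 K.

7800 K

(t − 60)^(-0.1332) = 224/329.7 = 0.67941.
t − 60 = 0.67941^(1/-0.1332) = 0.67941^(-7.508) = 18.209, so t = 78.209.
T = 100·t = 7821 K → 7800 K to the nearest 100 K.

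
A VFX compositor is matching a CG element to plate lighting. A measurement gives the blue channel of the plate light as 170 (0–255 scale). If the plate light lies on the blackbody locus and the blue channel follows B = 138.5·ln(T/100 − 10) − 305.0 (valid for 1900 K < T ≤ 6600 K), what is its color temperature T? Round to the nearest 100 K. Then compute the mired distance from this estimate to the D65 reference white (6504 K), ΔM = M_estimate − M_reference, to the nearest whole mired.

+90 mireds

ln(t − 10) = (170 + 305.0) / 138.5 = 3.4296.
t − 10 = e^3.4296 = 30.864, so t = 40.864.
T = 100·t = 4086 K → 4100 K to the nearest 100 K.
M_estimate = 10⁶/4100 = 243.90; M_reference = 10⁶/6504 = 153.75.
ΔM = 243.90 − 153.75 = 90.15 → +90 mireds.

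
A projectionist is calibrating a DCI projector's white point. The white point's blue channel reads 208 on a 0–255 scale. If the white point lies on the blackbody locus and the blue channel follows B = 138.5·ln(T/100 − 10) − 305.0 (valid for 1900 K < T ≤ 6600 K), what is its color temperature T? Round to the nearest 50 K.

ln(t − 10) = (208 + 305.0) / 138.5 = 3.7040.
t − 10 = e^3.7040 = 40.608, so t = 50.608.
T = 100·t = 5061 K → 5050 K to the nearest 50 K.

5050 K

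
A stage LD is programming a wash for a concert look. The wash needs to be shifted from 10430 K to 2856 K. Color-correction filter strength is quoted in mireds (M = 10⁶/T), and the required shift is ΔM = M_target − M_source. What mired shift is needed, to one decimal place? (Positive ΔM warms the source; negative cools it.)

+254.3 mireds

M_source = 10⁶/10430 = 95.877; M_target = 10⁶/2856 = 350.140.
ΔM = 350.140 − 95.877 = 254.263 → +254.3 mireds, a warming shift.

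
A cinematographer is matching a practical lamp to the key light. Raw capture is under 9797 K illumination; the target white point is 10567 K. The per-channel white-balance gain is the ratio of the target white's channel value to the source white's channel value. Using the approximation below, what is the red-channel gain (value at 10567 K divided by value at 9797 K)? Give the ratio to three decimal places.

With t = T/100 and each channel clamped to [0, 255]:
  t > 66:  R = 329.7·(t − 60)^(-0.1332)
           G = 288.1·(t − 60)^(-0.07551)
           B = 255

At 9797 K (t = 97.97):
  R = 329.7·(97.97 − 60)^(-0.1332) = 329.7·37.97^(-0.1332) = 329.7·0.61605 = 203.113.
At 10567 K (t = 105.67):
  R = 329.7·(105.67 − 60)^(-0.1332) = 329.7·45.67^(-0.1332) = 329.7·0.60109 = 198.178.
Gain = 198.178 / 203.113 = 0.9757 → 0.976.

0.976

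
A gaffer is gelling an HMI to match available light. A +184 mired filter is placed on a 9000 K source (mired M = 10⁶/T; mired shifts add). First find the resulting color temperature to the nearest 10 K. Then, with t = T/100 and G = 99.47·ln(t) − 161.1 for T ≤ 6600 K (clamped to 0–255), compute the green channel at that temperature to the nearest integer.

M_in = 10⁶/9000 = 111.11; M_out = 111.11 + (+184) = 295.11.
T_out = 10⁶/295.11 = 3388.6 K → 3390 K; t = 33.9.
G = 99.47·ln 33.9 − 161.1 = 99.47·3.5234 − 161.1 = 189.374.
Rounded: 189.

189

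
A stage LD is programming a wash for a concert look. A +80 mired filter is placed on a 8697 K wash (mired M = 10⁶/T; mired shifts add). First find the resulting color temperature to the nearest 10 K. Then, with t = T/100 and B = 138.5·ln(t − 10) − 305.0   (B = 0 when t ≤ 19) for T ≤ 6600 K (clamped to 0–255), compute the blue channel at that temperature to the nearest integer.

210

M_in = 10⁶/8697 = 114.98; M_out = 114.98 + (+80) = 194.98.
T_out = 10⁶/194.98 = 5128.7 K → 5130 K; t = 51.3.
B = 138.5·ln(51.3 − 10) − 305.0 = 138.5·ln 41.3 − 305.0 = 138.5·3.7209 − 305.0 = 210.339.
Rounded: 210.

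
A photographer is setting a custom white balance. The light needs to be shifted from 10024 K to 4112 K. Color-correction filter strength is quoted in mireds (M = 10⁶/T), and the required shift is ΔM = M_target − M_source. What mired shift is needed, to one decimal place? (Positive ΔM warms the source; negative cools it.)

M_source = 10⁶/10024 = 99.761; M_target = 10⁶/4112 = 243.191.
ΔM = 243.191 − 99.761 = 143.430 → +143.4 mireds, a warming shift.

+143.4 mireds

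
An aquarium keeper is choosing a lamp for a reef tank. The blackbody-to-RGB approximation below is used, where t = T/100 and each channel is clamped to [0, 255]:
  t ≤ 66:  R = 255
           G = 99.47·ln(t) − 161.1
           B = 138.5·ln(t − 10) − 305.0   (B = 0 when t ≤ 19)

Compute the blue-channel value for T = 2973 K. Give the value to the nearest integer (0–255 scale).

108

t = 2973/100 = 29.73; the t ≤ 66 branch applies.
B = 138.5·ln(29.73 − 10) − 305.0 = 138.5·ln 19.73 − 305.0 = 138.5·2.9821 − 305.0 = 108.026.
Rounded: 108.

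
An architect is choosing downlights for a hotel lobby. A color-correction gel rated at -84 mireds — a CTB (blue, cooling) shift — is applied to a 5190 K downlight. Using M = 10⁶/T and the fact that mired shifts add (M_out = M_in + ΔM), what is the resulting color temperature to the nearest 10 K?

M_in = 10⁶/5190 = 192.68 mireds.
M_out = 192.68 + (-84) = 108.68 mireds.
T_out = 10⁶/108.68 = 9201.5 K → 9200 K.

9200 K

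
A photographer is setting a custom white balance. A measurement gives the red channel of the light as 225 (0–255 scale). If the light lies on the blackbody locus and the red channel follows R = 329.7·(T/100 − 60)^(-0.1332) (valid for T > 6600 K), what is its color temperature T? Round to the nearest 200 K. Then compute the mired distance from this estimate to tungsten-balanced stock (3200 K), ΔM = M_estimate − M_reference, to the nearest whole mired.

-184 mireds

(t − 60)^(-0.1332) = 225/329.7 = 0.68244.
t − 60 = 0.68244^(1/-0.1332) = 0.68244^(-7.508) = 17.610, so t = 77.610.
T = 100·t = 7761 K → 7800 K to the nearest 200 K.
M_estimate = 10⁶/7800 = 128.21; M_reference = 10⁶/3200 = 312.50.
ΔM = 128.21 − 312.50 = -184.29 → -184 mireds.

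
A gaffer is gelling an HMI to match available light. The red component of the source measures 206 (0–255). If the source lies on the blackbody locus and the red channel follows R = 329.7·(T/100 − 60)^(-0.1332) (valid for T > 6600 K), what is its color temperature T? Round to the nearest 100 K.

(t − 60)^(-0.1332) = 206/329.7 = 0.62481.
t − 60 = 0.62481^(1/-0.1332) = 0.62481^(-7.508) = 34.152, so t = 94.152.
T = 100·t = 9415 K → 9400 K to the nearest 100 K.

9400 K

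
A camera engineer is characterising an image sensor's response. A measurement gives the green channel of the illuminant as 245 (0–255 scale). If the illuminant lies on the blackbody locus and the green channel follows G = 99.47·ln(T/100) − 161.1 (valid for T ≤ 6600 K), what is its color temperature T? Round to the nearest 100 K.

ln t = (245 + 161.1) / 99.47 = 4.0826.
t = e^4.0826 = 59.302.
T = 100·t = 5930 K → 5900 K to the nearest 100 K.

5900 K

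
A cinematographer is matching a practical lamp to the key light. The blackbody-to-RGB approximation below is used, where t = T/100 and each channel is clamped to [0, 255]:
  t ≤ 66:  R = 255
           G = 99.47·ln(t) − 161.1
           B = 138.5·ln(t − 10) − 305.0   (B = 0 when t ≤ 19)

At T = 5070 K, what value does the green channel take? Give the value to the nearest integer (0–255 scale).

t = 5070/100 = 50.7; the t ≤ 66 branch applies.
G = 99.47·ln 50.7 − 161.1 = 99.47·3.9259 − 161.1 = 229.412.
Rounded: 229.

229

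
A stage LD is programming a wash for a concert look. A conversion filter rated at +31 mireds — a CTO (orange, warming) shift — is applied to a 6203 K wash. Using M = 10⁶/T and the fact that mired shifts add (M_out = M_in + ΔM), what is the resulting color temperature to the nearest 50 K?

M_in = 10⁶/6203 = 161.21 mireds.
M_out = 161.21 + (+31) = 192.21 mireds.
T_out = 10⁶/192.21 = 5202.6 K → 5200 K.

5200 K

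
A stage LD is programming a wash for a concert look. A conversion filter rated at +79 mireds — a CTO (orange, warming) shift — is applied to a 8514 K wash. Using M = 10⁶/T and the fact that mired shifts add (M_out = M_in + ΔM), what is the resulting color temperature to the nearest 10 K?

M_in = 10⁶/8514 = 117.45 mireds.
M_out = 117.45 + (+79) = 196.45 mireds.
T_out = 10⁶/196.45 = 5090.3 K → 5090 K.

5090 K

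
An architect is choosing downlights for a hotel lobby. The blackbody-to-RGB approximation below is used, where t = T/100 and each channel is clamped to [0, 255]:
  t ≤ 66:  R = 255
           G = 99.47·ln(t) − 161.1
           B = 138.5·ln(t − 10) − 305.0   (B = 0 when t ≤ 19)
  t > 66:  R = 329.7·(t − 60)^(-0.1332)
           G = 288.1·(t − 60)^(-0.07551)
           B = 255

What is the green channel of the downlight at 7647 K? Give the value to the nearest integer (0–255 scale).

233

t = 7647/100 = 76.47; the t > 66 branch applies.
G = 288.1·(76.47 − 60)^(-0.07551) = 288.1·16.47^(-0.07551) = 288.1·0.80933 = 233.169.
Rounded: 233.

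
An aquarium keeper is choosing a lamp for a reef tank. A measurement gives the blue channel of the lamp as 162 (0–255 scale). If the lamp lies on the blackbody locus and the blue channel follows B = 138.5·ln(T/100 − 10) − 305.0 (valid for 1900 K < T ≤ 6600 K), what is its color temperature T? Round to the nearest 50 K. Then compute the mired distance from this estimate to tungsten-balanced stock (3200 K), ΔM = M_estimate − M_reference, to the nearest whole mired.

-56 mireds

ln(t − 10) = (162 + 305.0) / 138.5 = 3.3718.
t − 10 = e^3.3718 = 29.132, so t = 39.132.
T = 100·t = 3913 K → 3900 K to the nearest 50 K.
M_estimate = 10⁶/3900 = 256.41; M_reference = 10⁶/3200 = 312.50.
ΔM = 256.41 − 312.50 = -56.09 → -56 mireds.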